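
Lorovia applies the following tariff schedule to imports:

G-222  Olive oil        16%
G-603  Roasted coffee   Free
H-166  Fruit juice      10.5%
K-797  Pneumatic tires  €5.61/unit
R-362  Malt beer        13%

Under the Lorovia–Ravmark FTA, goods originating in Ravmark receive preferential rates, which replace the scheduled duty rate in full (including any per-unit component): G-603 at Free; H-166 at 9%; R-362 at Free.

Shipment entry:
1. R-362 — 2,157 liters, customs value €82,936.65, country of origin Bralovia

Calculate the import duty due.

Line 1 (R-362, Bralovia, 2,157 liters, €82,936.65):
Base rate for R-362 is 13%.
R-362 has an FTA preferential rate, but origin Bralovia is not Ravmark; base rate stands.
Duty = €82,936.65 × 13% = €10,781.76.

€10,781.76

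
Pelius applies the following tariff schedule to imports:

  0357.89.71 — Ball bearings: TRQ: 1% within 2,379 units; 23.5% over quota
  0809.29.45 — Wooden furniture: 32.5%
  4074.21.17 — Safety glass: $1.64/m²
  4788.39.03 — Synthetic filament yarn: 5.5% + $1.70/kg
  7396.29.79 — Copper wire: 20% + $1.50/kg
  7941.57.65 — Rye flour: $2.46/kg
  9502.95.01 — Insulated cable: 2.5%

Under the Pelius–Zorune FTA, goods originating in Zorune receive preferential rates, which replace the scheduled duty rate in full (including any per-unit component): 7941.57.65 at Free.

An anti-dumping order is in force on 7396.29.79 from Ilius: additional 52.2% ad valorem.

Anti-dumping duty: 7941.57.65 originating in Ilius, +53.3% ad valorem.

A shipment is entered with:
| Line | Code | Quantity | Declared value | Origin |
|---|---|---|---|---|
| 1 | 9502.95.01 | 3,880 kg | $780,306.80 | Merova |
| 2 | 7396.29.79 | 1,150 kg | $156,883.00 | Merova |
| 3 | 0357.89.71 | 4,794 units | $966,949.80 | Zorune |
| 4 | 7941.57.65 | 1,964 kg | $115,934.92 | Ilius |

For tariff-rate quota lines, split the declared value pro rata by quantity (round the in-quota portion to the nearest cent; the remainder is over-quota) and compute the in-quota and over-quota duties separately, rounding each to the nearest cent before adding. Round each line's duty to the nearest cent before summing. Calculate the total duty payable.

Line 1 (9502.95.01, Merova, 3,880 kg, $780,306.80):
Base rate for 9502.95.01 is 2.5%.
Duty = $780,306.80 × 2.5% = $19,507.67.
Line 2 (7396.29.79, Merova, 1,150 kg, $156,883.00):
Base rate for 7396.29.79 is 20% + $1.50/kg.
The additional-duty order on 7396.29.79 targets Ilius, not Merova; it does not apply.
Duty = $156,883.00 × 20% + 1,150 × $1.50 = $33,101.60.
Line 3 (0357.89.71, Zorune, 4,794 units, $966,949.80):
Code 0357.89.71 is under a tariff-rate quota (threshold 2,379 units). In-quota: 2,379 units at 1%; over-quota: 2,415 units at 23.5%.
Pro-rata value split: in-quota = $966,949.80 × 2,379/4,794 = $479,844.30; over-quota = $966,949.80 − $479,844.30 = $487,105.50.
In-quota duty = $479,844.30 × 1% = $4,798.44. Over-quota duty = $487,105.50 × 23.5% = $114,469.79.
Line duty = $4,798.44 + $114,469.79 = $119,268.23.
Line 4 (7941.57.65, Ilius, 1,964 kg, $115,934.92):
Base rate for 7941.57.65 is $2.46/kg.
7941.57.65 has an FTA preferential rate, but origin Ilius is not Zorune; base rate stands.
Additional duty on 7941.57.65 from Ilius: +53.3% ad valorem. Applied ad valorem rate = 53.3%.
Duty = $115,934.92 × 53.3% + 1,964 × $2.46 = $66,624.75.
Total = $19,507.67 + $33,101.60 + $119,268.23 + $66,624.75 = $238,502.25.

$238,502.25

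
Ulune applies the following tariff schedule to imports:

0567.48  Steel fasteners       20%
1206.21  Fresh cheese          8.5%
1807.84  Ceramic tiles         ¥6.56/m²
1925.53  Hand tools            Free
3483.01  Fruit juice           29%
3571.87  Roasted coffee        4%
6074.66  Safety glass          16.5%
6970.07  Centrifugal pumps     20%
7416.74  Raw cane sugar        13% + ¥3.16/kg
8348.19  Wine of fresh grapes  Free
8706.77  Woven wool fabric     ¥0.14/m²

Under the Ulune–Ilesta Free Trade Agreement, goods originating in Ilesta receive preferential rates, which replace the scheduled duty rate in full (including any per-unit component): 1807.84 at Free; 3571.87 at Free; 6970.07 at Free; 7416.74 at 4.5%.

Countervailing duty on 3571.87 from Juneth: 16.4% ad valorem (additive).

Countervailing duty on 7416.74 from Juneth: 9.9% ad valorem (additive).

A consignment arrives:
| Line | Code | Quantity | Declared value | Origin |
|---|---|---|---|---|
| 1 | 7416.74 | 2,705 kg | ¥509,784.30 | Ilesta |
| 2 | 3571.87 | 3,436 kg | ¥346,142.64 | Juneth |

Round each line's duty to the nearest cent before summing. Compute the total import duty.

Line 1 (7416.74, Ilesta, 2,705 kg, ¥509,784.30):
Base rate for 7416.74 is 13% + ¥3.16/kg.
Origin Ilesta qualifies under the Ulune–Ilesta agreement and 7416.74 is covered: preferential rate 4.5% applies instead.
The additional-duty order on 7416.74 targets Juneth, not Ilesta; it does not apply.
Duty = ¥509,784.30 × 4.5% = ¥22,940.29.
Line 2 (3571.87, Juneth, 3,436 kg, ¥346,142.64):
Base rate for 3571.87 is 4%.
3571.87 has an FTA preferential rate, but origin Juneth is not Ilesta; base rate stands.
Additional duty on 3571.87 from Juneth: +16.4%. Applied ad valorem rate: 4% + 16.4% = 20.4%.
Duty = ¥346,142.64 × 20.4% = ¥70,613.10.
Total = ¥22,940.29 + ¥70,613.10 = ¥93,553.39.

¥93,553.39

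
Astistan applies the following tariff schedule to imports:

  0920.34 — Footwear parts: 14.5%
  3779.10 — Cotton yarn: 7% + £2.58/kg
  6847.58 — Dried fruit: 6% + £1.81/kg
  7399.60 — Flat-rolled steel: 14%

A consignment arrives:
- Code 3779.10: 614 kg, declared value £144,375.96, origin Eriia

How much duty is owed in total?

£11,690.44

Line 1 (3779.10, Eriia, 614 kg, £144,375.96):
Base rate for 3779.10 is 7% + £2.58/kg.
Duty = £144,375.96 × 7% + 614 × £2.58 = £11,690.44.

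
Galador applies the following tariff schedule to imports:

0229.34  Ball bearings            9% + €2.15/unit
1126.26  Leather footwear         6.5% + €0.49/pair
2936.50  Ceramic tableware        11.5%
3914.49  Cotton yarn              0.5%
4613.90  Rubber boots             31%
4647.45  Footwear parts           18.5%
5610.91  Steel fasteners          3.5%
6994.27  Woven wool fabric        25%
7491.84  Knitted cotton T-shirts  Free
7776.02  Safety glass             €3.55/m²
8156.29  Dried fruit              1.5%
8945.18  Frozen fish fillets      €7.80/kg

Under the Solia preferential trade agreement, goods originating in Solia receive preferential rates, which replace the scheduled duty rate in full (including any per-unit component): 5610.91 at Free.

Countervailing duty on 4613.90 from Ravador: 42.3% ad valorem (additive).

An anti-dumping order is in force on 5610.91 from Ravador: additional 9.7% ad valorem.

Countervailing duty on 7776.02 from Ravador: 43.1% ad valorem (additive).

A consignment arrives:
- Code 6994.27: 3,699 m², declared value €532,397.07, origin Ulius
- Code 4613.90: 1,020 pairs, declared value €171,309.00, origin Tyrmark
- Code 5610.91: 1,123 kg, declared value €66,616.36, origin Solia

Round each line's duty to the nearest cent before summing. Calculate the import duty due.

€186,205.06

Line 1 (6994.27, Ulius, 3,699 m², €532,397.07):
Base rate for 6994.27 is 25%.
Duty = €532,397.07 × 25% = €133,099.27.
Line 2 (4613.90, Tyrmark, 1,020 pairs, €171,309.00):
Base rate for 4613.90 is 31%.
The additional-duty order on 4613.90 targets Ravador, not Tyrmark; it does not apply.
Duty = €171,309.00 × 31% = €53,105.79.
Line 3 (5610.91, Solia, 1,123 kg, €66,616.36):
Base rate for 5610.91 is 3.5%.
Origin Solia qualifies under the Galador–Solia agreement and 5610.91 is covered: preferential rate Free applies instead.
The additional-duty order on 5610.91 targets Ravador, not Solia; it does not apply.
Duty = €66,616.36 × 0% = €0.00.
Total = €133,099.27 + €53,105.79 + €0.00 = €186,205.06.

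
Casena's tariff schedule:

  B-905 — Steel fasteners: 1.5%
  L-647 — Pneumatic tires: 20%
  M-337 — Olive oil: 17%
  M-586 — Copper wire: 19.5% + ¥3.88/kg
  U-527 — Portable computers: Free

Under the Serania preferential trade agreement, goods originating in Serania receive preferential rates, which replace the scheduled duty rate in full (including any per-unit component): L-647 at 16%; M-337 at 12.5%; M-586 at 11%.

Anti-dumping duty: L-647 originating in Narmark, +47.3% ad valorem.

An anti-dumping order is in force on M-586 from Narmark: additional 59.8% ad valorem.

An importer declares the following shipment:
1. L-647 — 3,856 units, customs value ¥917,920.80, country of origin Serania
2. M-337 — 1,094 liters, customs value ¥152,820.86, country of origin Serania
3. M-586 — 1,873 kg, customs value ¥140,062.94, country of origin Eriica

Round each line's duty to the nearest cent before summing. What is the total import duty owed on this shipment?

Line 1 (L-647, Serania, 3,856 units, ¥917,920.80):
Base rate for L-647 is 20%.
Origin Serania qualifies under the Casena–Serania agreement and L-647 is covered: preferential rate 16% applies instead.
The additional-duty order on L-647 targets Narmark, not Serania; it does not apply.
Duty = ¥917,920.80 × 16% = ¥146,867.33.
Line 2 (M-337, Serania, 1,094 liters, ¥152,820.86):
Base rate for M-337 is 17%.
Origin Serania qualifies under the Casena–Serania agreement and M-337 is covered: preferential rate 12.5% applies instead.
Duty = ¥152,820.86 × 12.5% = ¥19,102.61.
Line 3 (M-586, Eriica, 1,873 kg, ¥140,062.94):
Base rate for M-586 is 19.5% + ¥3.88/kg.
M-586 has an FTA preferential rate, but origin Eriica is not Serania; base rate stands.
The additional-duty order on M-586 targets Narmark, not Eriica; it does not apply.
Duty = ¥140,062.94 × 19.5% + 1,873 × ¥3.88 = ¥34,579.51.
Total = ¥146,867.33 + ¥19,102.61 + ¥34,579.51 = ¥200,549.45.

¥200,549.45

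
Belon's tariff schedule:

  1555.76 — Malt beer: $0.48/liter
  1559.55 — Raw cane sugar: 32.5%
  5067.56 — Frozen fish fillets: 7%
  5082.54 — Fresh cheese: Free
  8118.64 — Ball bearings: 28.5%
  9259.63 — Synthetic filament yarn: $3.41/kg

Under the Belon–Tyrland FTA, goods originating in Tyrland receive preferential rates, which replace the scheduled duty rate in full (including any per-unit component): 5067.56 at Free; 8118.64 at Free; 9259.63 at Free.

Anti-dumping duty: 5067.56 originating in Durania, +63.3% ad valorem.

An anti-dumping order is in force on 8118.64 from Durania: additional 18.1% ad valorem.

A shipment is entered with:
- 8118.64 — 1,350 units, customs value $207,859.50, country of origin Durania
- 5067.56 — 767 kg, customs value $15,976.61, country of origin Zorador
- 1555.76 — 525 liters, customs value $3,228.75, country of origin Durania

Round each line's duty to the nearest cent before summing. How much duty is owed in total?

$98,232.89

Line 1 (8118.64, Durania, 1,350 units, $207,859.50):
Base rate for 8118.64 is 28.5%.
8118.64 has an FTA preferential rate, but origin Durania is not Tyrland; base rate stands.
Additional duty on 8118.64 from Durania: +18.1%. Applied ad valorem rate: 28.5% + 18.1% = 46.6%.
Duty = $207,859.50 × 46.6% = $96,862.53.
Line 2 (5067.56, Zorador, 767 kg, $15,976.61):
Base rate for 5067.56 is 7%.
5067.56 has an FTA preferential rate, but origin Zorador is not Tyrland; base rate stands.
The additional-duty order on 5067.56 targets Durania, not Zorador; it does not apply.
Duty = $15,976.61 × 7% = $1,118.36.
Line 3 (1555.76, Durania, 525 liters, $3,228.75):
Base rate for 1555.76 is $0.48/liter.
Duty = 525 × $0.48 = $252.00.
Total = $96,862.53 + $1,118.36 + $252.00 = $98,232.89.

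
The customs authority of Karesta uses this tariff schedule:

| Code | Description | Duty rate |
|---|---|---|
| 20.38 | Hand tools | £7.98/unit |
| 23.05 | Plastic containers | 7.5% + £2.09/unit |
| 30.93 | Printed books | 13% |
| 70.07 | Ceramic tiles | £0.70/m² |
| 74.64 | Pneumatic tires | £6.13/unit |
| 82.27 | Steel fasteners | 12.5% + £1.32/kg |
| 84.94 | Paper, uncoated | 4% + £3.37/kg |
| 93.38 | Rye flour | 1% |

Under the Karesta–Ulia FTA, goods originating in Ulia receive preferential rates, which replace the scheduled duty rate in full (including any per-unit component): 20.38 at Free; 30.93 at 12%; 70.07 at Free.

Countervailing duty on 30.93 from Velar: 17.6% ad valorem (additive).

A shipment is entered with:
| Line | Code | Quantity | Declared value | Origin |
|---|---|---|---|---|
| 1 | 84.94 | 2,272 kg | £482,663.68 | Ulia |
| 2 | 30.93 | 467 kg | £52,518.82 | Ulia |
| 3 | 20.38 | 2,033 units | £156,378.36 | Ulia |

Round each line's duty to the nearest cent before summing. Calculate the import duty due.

£33,265.45

Line 1 (84.94, Ulia, 2,272 kg, £482,663.68):
Base rate for 84.94 is 4% + £3.37/kg.
Origin Ulia is the FTA partner but 84.94 is not on the preference list; base rate stands.
Duty = £482,663.68 × 4% + 2,272 × £3.37 = £26,963.19.
Line 2 (30.93, Ulia, 467 kg, £52,518.82):
Base rate for 30.93 is 13%.
Origin Ulia qualifies under the Karesta–Ulia agreement and 30.93 is covered: preferential rate 12% applies instead.
The additional-duty order on 30.93 targets Velar, not Ulia; it does not apply.
Duty = £52,518.82 × 12% = £6,302.26.
Line 3 (20.38, Ulia, 2,033 units, £156,378.36):
Base rate for 20.38 is £7.98/unit.
Origin Ulia qualifies under the Karesta–Ulia agreement and 20.38 is covered: preferential rate Free applies instead.
Duty = £156,378.36 × 0% = £0.00.
Total = £26,963.19 + £6,302.26 + £0.00 = £33,265.45.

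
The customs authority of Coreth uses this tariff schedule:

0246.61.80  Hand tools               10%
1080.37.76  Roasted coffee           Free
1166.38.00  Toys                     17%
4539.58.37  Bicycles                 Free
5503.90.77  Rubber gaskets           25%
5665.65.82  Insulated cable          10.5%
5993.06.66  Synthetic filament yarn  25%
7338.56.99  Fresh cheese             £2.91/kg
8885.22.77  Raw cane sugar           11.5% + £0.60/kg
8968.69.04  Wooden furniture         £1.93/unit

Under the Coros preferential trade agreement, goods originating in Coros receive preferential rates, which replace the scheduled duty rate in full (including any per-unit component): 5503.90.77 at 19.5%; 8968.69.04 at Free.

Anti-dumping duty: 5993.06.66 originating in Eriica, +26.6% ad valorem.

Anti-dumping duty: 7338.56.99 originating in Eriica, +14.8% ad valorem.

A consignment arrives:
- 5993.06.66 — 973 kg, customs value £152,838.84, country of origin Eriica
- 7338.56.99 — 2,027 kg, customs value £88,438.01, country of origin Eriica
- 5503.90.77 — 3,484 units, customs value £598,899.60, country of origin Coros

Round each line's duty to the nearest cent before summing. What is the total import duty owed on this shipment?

£214,637.66

Line 1 (5993.06.66, Eriica, 973 kg, £152,838.84):
Base rate for 5993.06.66 is 25%.
Additional duty on 5993.06.66 from Eriica: +26.6%. Applied ad valorem rate: 25% + 26.6% = 51.6%.
Duty = £152,838.84 × 51.6% = £78,864.84.
Line 2 (7338.56.99, Eriica, 2,027 kg, £88,438.01):
Base rate for 7338.56.99 is £2.91/kg.
Additional duty on 7338.56.99 from Eriica: +14.8% ad valorem. Applied ad valorem rate = 14.8%.
Duty = £88,438.01 × 14.8% + 2,027 × £2.91 = £18,987.40.
Line 3 (5503.90.77, Coros, 3,484 units, £598,899.60):
Base rate for 5503.90.77 is 25%.
Origin Coros qualifies under the Coreth–Coros agreement and 5503.90.77 is covered: preferential rate 19.5% applies instead.
Duty = £598,899.60 × 19.5% = £116,785.42.
Total = £78,864.84 + £18,987.40 + £116,785.42 = £214,637.66.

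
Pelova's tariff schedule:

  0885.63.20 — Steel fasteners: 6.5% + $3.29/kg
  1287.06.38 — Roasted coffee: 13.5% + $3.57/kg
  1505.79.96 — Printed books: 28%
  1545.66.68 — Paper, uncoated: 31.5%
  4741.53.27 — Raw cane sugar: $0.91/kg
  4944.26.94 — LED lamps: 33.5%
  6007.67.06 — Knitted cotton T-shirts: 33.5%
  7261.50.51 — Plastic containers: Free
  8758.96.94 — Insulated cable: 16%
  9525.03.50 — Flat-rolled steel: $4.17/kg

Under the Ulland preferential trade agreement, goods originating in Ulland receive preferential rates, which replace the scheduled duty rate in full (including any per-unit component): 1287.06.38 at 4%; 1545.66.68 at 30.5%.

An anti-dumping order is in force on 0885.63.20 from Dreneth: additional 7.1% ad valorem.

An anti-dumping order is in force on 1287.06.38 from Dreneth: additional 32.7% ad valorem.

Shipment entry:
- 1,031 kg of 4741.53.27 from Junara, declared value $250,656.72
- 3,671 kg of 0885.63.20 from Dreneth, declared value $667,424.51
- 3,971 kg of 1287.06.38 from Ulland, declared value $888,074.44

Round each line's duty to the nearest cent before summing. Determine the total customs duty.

$139,308.51

Line 1 (4741.53.27, Junara, 1,031 kg, $250,656.72):
Base rate for 4741.53.27 is $0.91/kg.
Duty = 1,031 × $0.91 = $938.21.
Line 2 (0885.63.20, Dreneth, 3,671 kg, $667,424.51):
Base rate for 0885.63.20 is 6.5% + $3.29/kg.
Additional duty on 0885.63.20 from Dreneth: +7.1%. Applied ad valorem rate: 6.5% + 7.1% = 13.6%.
Duty = $667,424.51 × 13.6% + 3,671 × $3.29 = $102,847.32.
Line 3 (1287.06.38, Ulland, 3,971 kg, $888,074.44):
Base rate for 1287.06.38 is 13.5% + $3.57/kg.
Origin Ulland qualifies under the Pelova–Ulland agreement and 1287.06.38 is covered: preferential rate 4% applies instead.
The additional-duty order on 1287.06.38 targets Dreneth, not Ulland; it does not apply.
Duty = $888,074.44 × 4% = $35,522.98.
Total = $938.21 + $102,847.32 + $35,522.98 = $139,308.51.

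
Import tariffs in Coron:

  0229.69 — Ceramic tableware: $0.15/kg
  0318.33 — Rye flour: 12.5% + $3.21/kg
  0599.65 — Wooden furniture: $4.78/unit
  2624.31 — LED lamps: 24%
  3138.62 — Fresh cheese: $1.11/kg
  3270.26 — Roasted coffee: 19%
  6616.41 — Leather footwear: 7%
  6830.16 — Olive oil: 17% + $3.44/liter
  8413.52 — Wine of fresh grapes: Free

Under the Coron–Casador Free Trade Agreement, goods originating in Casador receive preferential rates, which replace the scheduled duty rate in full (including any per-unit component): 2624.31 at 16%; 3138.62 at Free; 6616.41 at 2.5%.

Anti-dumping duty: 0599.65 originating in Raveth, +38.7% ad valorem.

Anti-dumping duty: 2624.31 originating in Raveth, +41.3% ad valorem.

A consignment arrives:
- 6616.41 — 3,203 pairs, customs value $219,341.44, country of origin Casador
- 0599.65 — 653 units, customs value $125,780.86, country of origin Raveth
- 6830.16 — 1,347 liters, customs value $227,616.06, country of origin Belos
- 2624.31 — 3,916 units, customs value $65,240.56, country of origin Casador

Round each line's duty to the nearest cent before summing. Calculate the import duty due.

Line 1 (6616.41, Casador, 3,203 pairs, $219,341.44):
Base rate for 6616.41 is 7%.
Origin Casador qualifies under the Coron–Casador agreement and 6616.41 is covered: preferential rate 2.5% applies instead.
Duty = $219,341.44 × 2.5% = $5,483.54.
Line 2 (0599.65, Raveth, 653 units, $125,780.86):
Base rate for 0599.65 is $4.78/unit.
Additional duty on 0599.65 from Raveth: +38.7% ad valorem. Applied ad valorem rate = 38.7%.
Duty = $125,780.86 × 38.7% + 653 × $4.78 = $51,798.53.
Line 3 (6830.16, Belos, 1,347 liters, $227,616.06):
Base rate for 6830.16 is 17% + $3.44/liter.
Duty = $227,616.06 × 17% + 1,347 × $3.44 = $43,328.41.
Line 4 (2624.31, Casador, 3,916 units, $65,240.56):
Base rate for 2624.31 is 24%.
Origin Casador qualifies under the Coron–Casador agreement and 2624.31 is covered: preferential rate 16% applies instead.
The additional-duty order on 2624.31 targets Raveth, not Casador; it does not apply.
Duty = $65,240.56 × 16% = $10,438.49.
Total = $5,483.54 + $51,798.53 + $43,328.41 + $10,438.49 = $111,048.97.

$111,048.97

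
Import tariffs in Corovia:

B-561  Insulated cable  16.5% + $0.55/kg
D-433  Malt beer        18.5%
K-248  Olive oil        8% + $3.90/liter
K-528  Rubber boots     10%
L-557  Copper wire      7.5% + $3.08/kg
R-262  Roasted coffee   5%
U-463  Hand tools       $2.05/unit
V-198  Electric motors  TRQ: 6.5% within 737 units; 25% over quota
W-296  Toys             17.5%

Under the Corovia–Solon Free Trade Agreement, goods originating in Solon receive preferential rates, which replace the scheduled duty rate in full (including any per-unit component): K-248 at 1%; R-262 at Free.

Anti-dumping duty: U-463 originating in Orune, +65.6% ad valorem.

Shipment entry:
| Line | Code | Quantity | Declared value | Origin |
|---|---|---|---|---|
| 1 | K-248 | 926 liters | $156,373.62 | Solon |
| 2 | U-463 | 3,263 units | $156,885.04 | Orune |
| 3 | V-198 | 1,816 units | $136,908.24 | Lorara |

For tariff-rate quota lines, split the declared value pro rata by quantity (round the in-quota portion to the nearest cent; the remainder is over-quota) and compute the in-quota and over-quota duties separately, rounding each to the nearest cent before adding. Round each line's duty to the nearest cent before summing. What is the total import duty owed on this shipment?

Line 1 (K-248, Solon, 926 liters, $156,373.62):
Base rate for K-248 is 8% + $3.90/liter.
Origin Solon qualifies under the Corovia–Solon agreement and K-248 is covered: preferential rate 1% applies instead.
Duty = $156,373.62 × 1% = $1,563.74.
Line 2 (U-463, Orune, 3,263 units, $156,885.04):
Base rate for U-463 is $2.05/unit.
Additional duty on U-463 from Orune: +65.6% ad valorem. Applied ad valorem rate = 65.6%.
Duty = $156,885.04 × 65.6% + 3,263 × $2.05 = $109,605.74.
Line 3 (V-198, Lorara, 1,816 units, $136,908.24):
Code V-198 is under a tariff-rate quota (threshold 737 units). In-quota: 737 units at 6.5%; over-quota: 1,079 units at 25%.
Pro-rata value split: in-quota = $136,908.24 × 737/1,816 = $55,562.43; over-quota = $136,908.24 − $55,562.43 = $81,345.81.
In-quota duty = $55,562.43 × 6.5% = $3,611.56. Over-quota duty = $81,345.81 × 25% = $20,336.45.
Line duty = $3,611.56 + $20,336.45 = $23,948.01.
Total = $1,563.74 + $109,605.74 + $23,948.01 = $135,117.49.

$135,117.49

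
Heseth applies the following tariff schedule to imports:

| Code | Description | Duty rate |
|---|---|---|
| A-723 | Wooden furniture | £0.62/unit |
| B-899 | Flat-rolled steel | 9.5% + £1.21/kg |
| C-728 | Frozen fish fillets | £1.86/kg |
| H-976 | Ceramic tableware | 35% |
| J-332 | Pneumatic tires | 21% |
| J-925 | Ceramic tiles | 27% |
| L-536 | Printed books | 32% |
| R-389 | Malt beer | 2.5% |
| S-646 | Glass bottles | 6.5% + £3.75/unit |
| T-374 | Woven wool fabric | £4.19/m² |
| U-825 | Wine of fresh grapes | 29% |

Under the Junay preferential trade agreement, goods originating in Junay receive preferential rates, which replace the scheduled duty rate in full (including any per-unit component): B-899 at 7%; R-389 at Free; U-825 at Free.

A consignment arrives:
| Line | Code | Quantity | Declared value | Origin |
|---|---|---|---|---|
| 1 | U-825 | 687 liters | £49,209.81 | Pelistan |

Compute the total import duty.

Line 1 (U-825, Pelistan, 687 liters, £49,209.81):
Base rate for U-825 is 29%.
U-825 has an FTA preferential rate, but origin Pelistan is not Junay; base rate stands.
Duty = £49,209.81 × 29% = £14,270.84.

£14,270.84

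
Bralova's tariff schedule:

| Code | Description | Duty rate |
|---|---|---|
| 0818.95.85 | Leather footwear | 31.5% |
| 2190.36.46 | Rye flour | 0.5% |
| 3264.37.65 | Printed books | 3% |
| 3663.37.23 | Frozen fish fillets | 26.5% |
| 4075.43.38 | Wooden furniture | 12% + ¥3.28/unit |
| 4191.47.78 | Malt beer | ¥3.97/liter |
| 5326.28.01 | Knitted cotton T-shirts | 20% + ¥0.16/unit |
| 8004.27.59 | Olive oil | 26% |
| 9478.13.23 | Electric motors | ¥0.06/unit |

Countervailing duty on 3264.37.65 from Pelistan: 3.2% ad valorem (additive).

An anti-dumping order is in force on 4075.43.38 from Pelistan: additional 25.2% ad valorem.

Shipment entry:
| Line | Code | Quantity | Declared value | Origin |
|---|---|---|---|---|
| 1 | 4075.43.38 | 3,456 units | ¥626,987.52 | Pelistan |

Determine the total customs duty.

Line 1 (4075.43.38, Pelistan, 3,456 units, ¥626,987.52):
Base rate for 4075.43.38 is 12% + ¥3.28/unit.
Additional duty on 4075.43.38 from Pelistan: +25.2%. Applied ad valorem rate: 12% + 25.2% = 37.2%.
Duty = ¥626,987.52 × 37.2% + 3,456 × ¥3.28 = ¥244,575.04.

¥244,575.04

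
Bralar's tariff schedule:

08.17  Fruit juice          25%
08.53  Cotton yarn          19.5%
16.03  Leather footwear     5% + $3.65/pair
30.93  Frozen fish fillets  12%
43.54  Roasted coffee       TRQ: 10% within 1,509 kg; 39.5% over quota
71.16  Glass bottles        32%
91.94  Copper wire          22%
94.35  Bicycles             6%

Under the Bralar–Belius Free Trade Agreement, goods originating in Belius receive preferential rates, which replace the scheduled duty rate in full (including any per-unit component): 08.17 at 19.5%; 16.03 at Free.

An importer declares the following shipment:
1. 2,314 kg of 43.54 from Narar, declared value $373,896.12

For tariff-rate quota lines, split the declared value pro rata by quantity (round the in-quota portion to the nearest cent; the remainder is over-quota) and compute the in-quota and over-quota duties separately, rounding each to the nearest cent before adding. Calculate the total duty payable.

Line 1 (43.54, Narar, 2,314 kg, $373,896.12):
Code 43.54 is under a tariff-rate quota (threshold 1,509 kg). In-quota: 1,509 kg at 10%; over-quota: 805 kg at 39.5%.
Pro-rata value split: in-quota = $373,896.12 × 1,509/2,314 = $243,824.22; over-quota = $373,896.12 − $243,824.22 = $130,071.90.
In-quota duty = $243,824.22 × 10% = $24,382.42. Over-quota duty = $130,071.90 × 39.5% = $51,378.40.
Line duty = $24,382.42 + $51,378.40 = $75,760.82.

$75,760.82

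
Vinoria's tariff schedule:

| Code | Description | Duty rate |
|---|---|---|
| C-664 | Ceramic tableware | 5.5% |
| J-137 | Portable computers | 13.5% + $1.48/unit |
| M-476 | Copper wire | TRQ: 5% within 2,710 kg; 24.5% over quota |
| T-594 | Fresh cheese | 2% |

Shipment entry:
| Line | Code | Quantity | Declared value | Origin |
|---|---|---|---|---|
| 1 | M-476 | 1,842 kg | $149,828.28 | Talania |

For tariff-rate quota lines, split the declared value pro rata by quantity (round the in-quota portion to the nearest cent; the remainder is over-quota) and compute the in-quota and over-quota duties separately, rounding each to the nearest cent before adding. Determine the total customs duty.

$7,491.41

Line 1 (M-476, Talania, 1,842 kg, $149,828.28):
Code M-476 is under a tariff-rate quota (threshold 2,710 kg). Quantity 1,842 kg is within the quota, so the in-quota rate 5% applies to the full value.
Duty = $149,828.28 × 5% = $7,491.41.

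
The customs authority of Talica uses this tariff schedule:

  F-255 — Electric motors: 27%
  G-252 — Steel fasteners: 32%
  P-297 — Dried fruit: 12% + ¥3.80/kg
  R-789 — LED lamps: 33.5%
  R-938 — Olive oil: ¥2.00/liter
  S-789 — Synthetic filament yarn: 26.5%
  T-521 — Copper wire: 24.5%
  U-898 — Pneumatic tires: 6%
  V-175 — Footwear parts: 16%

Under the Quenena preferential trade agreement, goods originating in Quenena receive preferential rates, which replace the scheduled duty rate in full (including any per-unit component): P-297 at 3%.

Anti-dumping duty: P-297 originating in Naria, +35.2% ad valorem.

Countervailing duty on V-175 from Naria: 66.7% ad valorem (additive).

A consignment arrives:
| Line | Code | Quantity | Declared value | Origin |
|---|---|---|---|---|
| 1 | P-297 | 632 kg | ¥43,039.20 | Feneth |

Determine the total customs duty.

¥7,566.30

Line 1 (P-297, Feneth, 632 kg, ¥43,039.20):
Base rate for P-297 is 12% + ¥3.80/kg.
P-297 has an FTA preferential rate, but origin Feneth is not Quenena; base rate stands.
The additional-duty order on P-297 targets Naria, not Feneth; it does not apply.
Duty = ¥43,039.20 × 12% + 632 × ¥3.80 = ¥7,566.30.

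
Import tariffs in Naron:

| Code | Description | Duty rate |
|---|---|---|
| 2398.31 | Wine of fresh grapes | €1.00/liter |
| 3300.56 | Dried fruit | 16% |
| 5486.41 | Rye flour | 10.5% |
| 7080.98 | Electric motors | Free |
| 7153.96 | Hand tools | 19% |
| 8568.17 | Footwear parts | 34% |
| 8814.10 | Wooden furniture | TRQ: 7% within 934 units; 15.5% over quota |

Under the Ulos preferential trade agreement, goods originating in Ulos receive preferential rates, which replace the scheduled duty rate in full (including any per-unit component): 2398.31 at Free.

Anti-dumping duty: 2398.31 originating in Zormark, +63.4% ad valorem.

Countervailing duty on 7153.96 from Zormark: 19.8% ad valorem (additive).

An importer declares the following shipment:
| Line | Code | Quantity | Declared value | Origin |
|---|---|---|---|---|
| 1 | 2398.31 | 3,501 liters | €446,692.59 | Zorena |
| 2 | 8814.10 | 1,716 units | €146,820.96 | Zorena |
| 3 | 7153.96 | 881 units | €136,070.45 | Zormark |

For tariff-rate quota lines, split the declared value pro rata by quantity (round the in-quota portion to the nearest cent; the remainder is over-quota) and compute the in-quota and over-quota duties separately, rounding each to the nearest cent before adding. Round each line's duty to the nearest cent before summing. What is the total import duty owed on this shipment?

Line 1 (2398.31, Zorena, 3,501 liters, €446,692.59):
Base rate for 2398.31 is €1.00/liter.
2398.31 has an FTA preferential rate, but origin Zorena is not Ulos; base rate stands.
The additional-duty order on 2398.31 targets Zormark, not Zorena; it does not apply.
Duty = 3,501 × €1.00 = €3,501.00.
Line 2 (8814.10, Zorena, 1,716 units, €146,820.96):
Code 8814.10 is under a tariff-rate quota (threshold 934 units). In-quota: 934 units at 7%; over-quota: 782 units at 15.5%.
Pro-rata value split: in-quota = €146,820.96 × 934/1,716 = €79,913.04; over-quota = €146,820.96 − €79,913.04 = €66,907.92.
In-quota duty = €79,913.04 × 7% = €5,593.91. Over-quota duty = €66,907.92 × 15.5% = €10,370.73.
Line duty = €5,593.91 + €10,370.73 = €15,964.64.
Line 3 (7153.96, Zormark, 881 units, €136,070.45):
Base rate for 7153.96 is 19%.
Additional duty on 7153.96 from Zormark: +19.8%. Applied ad valorem rate: 19% + 19.8% = 38.8%.
Duty = €136,070.45 × 38.8% = €52,795.33.
Total = €3,501.00 + €15,964.64 + €52,795.33 = €72,260.97.

€72,260.97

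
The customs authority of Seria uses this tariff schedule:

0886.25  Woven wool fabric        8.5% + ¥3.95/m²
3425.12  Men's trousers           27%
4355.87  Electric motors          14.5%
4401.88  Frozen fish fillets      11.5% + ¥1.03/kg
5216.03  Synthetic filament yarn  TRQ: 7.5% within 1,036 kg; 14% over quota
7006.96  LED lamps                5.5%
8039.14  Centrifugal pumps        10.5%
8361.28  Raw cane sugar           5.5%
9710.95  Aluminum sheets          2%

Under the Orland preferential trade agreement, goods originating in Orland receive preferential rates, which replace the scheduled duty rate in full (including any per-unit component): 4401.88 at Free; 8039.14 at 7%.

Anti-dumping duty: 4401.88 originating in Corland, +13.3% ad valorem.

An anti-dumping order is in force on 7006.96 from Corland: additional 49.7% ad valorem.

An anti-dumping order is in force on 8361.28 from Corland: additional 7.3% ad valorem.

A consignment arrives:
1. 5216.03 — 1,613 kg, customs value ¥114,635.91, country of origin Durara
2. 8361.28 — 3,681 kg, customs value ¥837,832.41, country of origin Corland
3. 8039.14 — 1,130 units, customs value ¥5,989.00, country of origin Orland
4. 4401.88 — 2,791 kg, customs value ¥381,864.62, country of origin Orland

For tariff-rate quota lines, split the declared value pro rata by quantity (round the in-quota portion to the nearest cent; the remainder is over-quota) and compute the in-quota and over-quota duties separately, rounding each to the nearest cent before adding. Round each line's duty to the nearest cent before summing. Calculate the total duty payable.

¥118,924.95

Line 1 (5216.03, Durara, 1,613 kg, ¥114,635.91):
Code 5216.03 is under a tariff-rate quota (threshold 1,036 kg). In-quota: 1,036 kg at 7.5%; over-quota: 577 kg at 14%.
Pro-rata value split: in-quota = ¥114,635.91 × 1,036/1,613 = ¥73,628.52; over-quota = ¥114,635.91 − ¥73,628.52 = ¥41,007.39.
In-quota duty = ¥73,628.52 × 7.5% = ¥5,522.14. Over-quota duty = ¥41,007.39 × 14% = ¥5,741.03.
Line duty = ¥5,522.14 + ¥5,741.03 = ¥11,263.17.
Line 2 (8361.28, Corland, 3,681 kg, ¥837,832.41):
Base rate for 8361.28 is 5.5%.
Additional duty on 8361.28 from Corland: +7.3%. Applied ad valorem rate: 5.5% + 7.3% = 12.8%.
Duty = ¥837,832.41 × 12.8% = ¥107,242.55.
Line 3 (8039.14, Orland, 1,130 units, ¥5,989.00):
Base rate for 8039.14 is 10.5%.
Origin Orland qualifies under the Seria–Orland agreement and 8039.14 is covered: preferential rate 7% applies instead.
Duty = ¥5,989.00 × 7% = ¥419.23.
Line 4 (4401.88, Orland, 2,791 kg, ¥381,864.62):
Base rate for 4401.88 is 11.5% + ¥1.03/kg.
Origin Orland qualifies under the Seria–Orland agreement and 4401.88 is covered: preferential rate Free applies instead.
The additional-duty order on 4401.88 targets Corland, not Orland; it does not apply.
Duty = ¥381,864.62 × 0% = ¥0.00.
Total = ¥11,263.17 + ¥107,242.55 + ¥419.23 + ¥0.00 = ¥118,924.95.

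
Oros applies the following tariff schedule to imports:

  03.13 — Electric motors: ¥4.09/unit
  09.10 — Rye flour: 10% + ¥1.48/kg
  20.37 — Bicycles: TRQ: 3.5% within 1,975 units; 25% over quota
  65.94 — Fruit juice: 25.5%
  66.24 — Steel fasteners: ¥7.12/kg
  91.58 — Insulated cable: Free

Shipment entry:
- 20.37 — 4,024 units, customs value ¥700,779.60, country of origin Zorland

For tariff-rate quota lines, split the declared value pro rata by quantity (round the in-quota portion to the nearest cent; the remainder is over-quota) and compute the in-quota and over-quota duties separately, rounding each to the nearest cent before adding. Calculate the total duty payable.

Line 1 (20.37, Zorland, 4,024 units, ¥700,779.60):
Code 20.37 is under a tariff-rate quota (threshold 1,975 units). In-quota: 1,975 units at 3.5%; over-quota: 2,049 units at 25%.
Pro-rata value split: in-quota = ¥700,779.60 × 1,975/4,024 = ¥343,946.25; over-quota = ¥700,779.60 − ¥343,946.25 = ¥356,833.35.
In-quota duty = ¥343,946.25 × 3.5% = ¥12,038.12. Over-quota duty = ¥356,833.35 × 25% = ¥89,208.34.
Line duty = ¥12,038.12 + ¥89,208.34 = ¥101,246.46.

¥101,246.46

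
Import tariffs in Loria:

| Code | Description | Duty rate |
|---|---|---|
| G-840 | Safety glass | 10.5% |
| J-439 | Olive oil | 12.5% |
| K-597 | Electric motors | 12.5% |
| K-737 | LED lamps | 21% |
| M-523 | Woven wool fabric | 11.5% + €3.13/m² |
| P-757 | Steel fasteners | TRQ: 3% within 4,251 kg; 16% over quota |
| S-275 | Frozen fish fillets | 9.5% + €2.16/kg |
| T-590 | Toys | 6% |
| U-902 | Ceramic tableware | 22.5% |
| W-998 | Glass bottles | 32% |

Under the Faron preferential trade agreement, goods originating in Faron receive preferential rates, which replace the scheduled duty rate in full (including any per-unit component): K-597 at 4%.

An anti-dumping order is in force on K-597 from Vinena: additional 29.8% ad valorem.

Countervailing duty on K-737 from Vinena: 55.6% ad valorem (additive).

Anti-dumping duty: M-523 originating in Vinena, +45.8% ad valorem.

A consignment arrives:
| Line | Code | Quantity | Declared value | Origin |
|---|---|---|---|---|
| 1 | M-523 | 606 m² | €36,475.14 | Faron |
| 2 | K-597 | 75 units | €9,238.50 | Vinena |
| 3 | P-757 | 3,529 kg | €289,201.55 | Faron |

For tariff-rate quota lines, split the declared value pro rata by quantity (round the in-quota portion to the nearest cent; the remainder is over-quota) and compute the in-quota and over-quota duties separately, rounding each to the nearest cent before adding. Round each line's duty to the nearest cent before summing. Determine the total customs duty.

Line 1 (M-523, Faron, 606 m², €36,475.14):
Base rate for M-523 is 11.5% + €3.13/m².
Origin Faron is the FTA partner but M-523 is not on the preference list; base rate stands.
The additional-duty order on M-523 targets Vinena, not Faron; it does not apply.
Duty = €36,475.14 × 11.5% + 606 × €3.13 = €6,091.42.
Line 2 (K-597, Vinena, 75 units, €9,238.50):
Base rate for K-597 is 12.5%.
K-597 has an FTA preferential rate, but origin Vinena is not Faron; base rate stands.
Additional duty on K-597 from Vinena: +29.8%. Applied ad valorem rate: 12.5% + 29.8% = 42.3%.
Duty = €9,238.50 × 42.3% = €3,907.89.
Line 3 (P-757, Faron, 3,529 kg, €289,201.55):
Code P-757 is under a tariff-rate quota (threshold 4,251 kg). Quantity 3,529 kg is within the quota, so the in-quota rate 3% applies to the full value.
Duty = €289,201.55 × 3% = €8,676.05.
Total = €6,091.42 + €3,907.89 + €8,676.05 = €18,675.36.

€18,675.36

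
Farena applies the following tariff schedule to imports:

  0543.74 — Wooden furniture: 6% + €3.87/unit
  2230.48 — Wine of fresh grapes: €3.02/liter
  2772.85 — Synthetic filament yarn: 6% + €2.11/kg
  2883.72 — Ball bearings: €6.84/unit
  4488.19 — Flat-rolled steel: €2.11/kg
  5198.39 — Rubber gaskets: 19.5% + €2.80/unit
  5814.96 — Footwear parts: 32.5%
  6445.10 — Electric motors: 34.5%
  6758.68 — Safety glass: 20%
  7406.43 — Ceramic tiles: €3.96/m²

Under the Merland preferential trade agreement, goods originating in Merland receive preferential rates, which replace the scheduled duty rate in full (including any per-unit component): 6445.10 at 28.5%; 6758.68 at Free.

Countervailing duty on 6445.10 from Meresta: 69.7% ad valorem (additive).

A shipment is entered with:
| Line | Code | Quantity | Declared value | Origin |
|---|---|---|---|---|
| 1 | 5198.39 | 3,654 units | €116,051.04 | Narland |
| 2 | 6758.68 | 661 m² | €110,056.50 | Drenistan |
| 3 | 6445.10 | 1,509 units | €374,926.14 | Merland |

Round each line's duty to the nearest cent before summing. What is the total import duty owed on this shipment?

€161,726.40

Line 1 (5198.39, Narland, 3,654 units, €116,051.04):
Base rate for 5198.39 is 19.5% + €2.80/unit.
Duty = €116,051.04 × 19.5% + 3,654 × €2.80 = €32,861.15.
Line 2 (6758.68, Drenistan, 661 m², €110,056.50):
Base rate for 6758.68 is 20%.
6758.68 has an FTA preferential rate, but origin Drenistan is not Merland; base rate stands.
Duty = €110,056.50 × 20% = €22,011.30.
Line 3 (6445.10, Merland, 1,509 units, €374,926.14):
Base rate for 6445.10 is 34.5%.
Origin Merland qualifies under the Farena–Merland agreement and 6445.10 is covered: preferential rate 28.5% applies instead.
The additional-duty order on 6445.10 targets Meresta, not Merland; it does not apply.
Duty = €374,926.14 × 28.5% = €106,853.95.
Total = €32,861.15 + €22,011.30 + €106,853.95 = €161,726.40.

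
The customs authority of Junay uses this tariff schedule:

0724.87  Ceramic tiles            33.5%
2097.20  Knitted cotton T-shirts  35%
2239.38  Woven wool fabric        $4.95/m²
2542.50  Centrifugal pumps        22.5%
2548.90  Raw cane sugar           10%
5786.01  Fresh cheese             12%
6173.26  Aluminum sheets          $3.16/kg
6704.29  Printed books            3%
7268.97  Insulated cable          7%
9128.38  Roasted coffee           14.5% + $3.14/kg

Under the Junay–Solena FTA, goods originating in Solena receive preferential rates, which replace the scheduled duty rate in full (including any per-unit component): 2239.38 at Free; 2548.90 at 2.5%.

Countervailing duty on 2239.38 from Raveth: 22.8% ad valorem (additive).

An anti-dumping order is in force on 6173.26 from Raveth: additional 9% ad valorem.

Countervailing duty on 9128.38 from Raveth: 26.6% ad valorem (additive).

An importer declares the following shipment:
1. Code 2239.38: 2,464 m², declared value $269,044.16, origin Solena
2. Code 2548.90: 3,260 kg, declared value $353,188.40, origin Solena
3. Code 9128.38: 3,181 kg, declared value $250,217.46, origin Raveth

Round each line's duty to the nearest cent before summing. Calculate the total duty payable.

$121,657.43

Line 1 (2239.38, Solena, 2,464 m², $269,044.16):
Base rate for 2239.38 is $4.95/m².
Origin Solena qualifies under the Junay–Solena agreement and 2239.38 is covered: preferential rate Free applies instead.
The additional-duty order on 2239.38 targets Raveth, not Solena; it does not apply.
Duty = $269,044.16 × 0% = $0.00.
Line 2 (2548.90, Solena, 3,260 kg, $353,188.40):
Base rate for 2548.90 is 10%.
Origin Solena qualifies under the Junay–Solena agreement and 2548.90 is covered: preferential rate 2.5% applies instead.
Duty = $353,188.40 × 2.5% = $8,829.71.
Line 3 (9128.38, Raveth, 3,181 kg, $250,217.46):
Base rate for 9128.38 is 14.5% + $3.14/kg.
Additional duty on 9128.38 from Raveth: +26.6%. Applied ad valorem rate: 14.5% + 26.6% = 41.1%.
Duty = $250,217.46 × 41.1% + 3,181 × $3.14 = $112,827.72.
Total = $0.00 + $8,829.71 + $112,827.72 = $121,657.43.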